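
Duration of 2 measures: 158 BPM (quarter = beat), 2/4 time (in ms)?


Reasoning:
Quarter-note beat duration = 60000 / 158 ms
Beats per measure (2/4) = 2
One measure = 2 × 60000 / 158 = 120000 / 158 ms
2 measures = 2 × 120000 / 158 = 240000 / 158
= 1519.0 ms


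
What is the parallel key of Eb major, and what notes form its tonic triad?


Parallel keys share the same tonic but differ in mode
Eb major → parallel is Eb minor
Tonic triad of Eb minor = Eb Gb Bb
= Eb minor; triad = Eb Gb Bb


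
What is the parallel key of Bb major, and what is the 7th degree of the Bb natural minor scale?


Let's work it out.
Parallel keys share the same tonic but differ in mode
Bb major → parallel is Bb minor
Bb natural minor scale: Bb C Db Eb F Gb Ab
= Bb minor; 7th degree = Ab


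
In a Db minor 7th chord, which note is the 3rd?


Step by step:
Minor 7th chord = root + minor 3rd + perfect 5th + minor 7th
Seventh chords stack in thirds, so the letter names are D-F-A-C
Root: Db
Minor 3rd above Db: Fb
Perfect 5th above Db: Ab
Minor 7th above Db: Cb
The 3rd = Fb


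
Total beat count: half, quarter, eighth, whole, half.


Beat values:
  half = 2 beats
  quarter = 1 beat
  eighth = 0.5 beats
  whole = 4 beats
  half = 2 beats
Sum = 2 + 1 + 0.5 + 4 + 2
= 9.5 beats


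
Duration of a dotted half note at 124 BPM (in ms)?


Let's work it out.
One quarter-note beat = 60000 / BPM = 60000 / 124 ms
Dotted half note = 3 × quarter note
Duration = 3 × 60000 / 124 = 180000 / 124
= 1451.6 ms


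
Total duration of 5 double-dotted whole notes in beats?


Working:
Base whole note = 4 beats
Dot 1 adds half the previous value: +2
Dot 2 adds half the previous value: +1
One double-dotted whole = 4 + 2 + 1 = 7
5 of them = 5 × 7 = 35
= 35 beats


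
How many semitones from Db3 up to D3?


Solution.
Absolute semitone position = octave×12 + chromatic position
Db3: 3×12 + 1 = 37
D3: 3×12 + 2 = 38
Difference = 38 - 37 = 1
= 1 semitone


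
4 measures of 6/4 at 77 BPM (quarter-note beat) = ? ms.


Reasoning:
Quarter-note beat duration = 60000 / 77 ms
Beats per measure (6/4) = 6
One measure = 6 × 60000 / 77 = 360000 / 77 ms
4 measures = 4 × 360000 / 77 = 1440000 / 77
= 18701.3 ms


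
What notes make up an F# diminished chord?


Reasoning:
Diminished triad = root + minor 3rd (3 semitones) + diminished 5th (6 semitones)
A triad on F# stacks thirds, so the chord tones use letter names F-A-C
Root: F#
Minor 3rd above F#: A
Diminished 5th above F#: C
Chord = F# A C


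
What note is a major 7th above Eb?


Solution.
A 7th spans 7 letter names, so from E we land on D
A major 7th = 11 semitones above Eb
Spell D at that pitch: D
= D


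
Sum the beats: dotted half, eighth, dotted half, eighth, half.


Beat values:
  dotted half = 3 beats
  eighth = 0.5 beats
  dotted half = 3 beats
  eighth = 0.5 beats
  half = 2 beats
Sum = 3 + 0.5 + 3 + 0.5 + 2
= 9 beats


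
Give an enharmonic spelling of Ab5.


Reasoning:
Enharmonic notes sound the same pitch but are spelled with different letter names
Ab and G# name the same pitch class
= G#5


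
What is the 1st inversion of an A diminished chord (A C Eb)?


Let's work it out.
Root position: A C Eb
1st inversion: move root up an octave
Bass note: C
Notes (bottom to top) = C Eb A


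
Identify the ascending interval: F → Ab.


Letter names: F → A spans 3 letter names → a 3rd
Semitones: F → Ab = 3 half-steps
A 3rd of 3 semitones is a minor 3rd
= minor 3rd


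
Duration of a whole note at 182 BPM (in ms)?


Working:
One quarter-note beat = 60000 / BPM = 60000 / 182 ms
Whole note = 4 × quarter note
Duration = 4 × 60000 / 182 = 240000 / 182
= 1318.7 ms


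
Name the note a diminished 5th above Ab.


Step by step:
A 5th spans 5 letter names, so from A we land on E
A diminished 5th = 6 semitones above Ab
Spell E at that pitch: Ebb
= Ebb


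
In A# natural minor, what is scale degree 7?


Solution.
Natural minor scale pattern: W-H-W-W-H-W-W (2-1-2-2-1-2-2 semitones)
Starting from A#:
  A# + 2 semitones → B#
  B# + 1 semitone → C#
  C# + 2 semitones → D#
  D# + 2 semitones → E#
  E# + 1 semitone → F#
  F# + 2 semitones → G#
  G# + 2 semitones → A#
Scale: A# B# C# D# E# F# G#
Degree 7 = G#


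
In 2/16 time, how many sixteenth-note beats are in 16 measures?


Let's work it out.
Time signature 2/16: the bottom number 16 means the sixteenth note gets one count
The top number 2 means 2 sixteenth-note beats per measure
Total = 2 × 16 measures
= 32 sixteenth-note beats


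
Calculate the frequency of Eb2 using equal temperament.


Reasoning:
f = 440 × 2^(n/12) where n = semitones from A4
Eb2: -30 semitones from A4
f = 440 × 2^(-30/12)
f = 77.78 Hz


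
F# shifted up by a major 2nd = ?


Step by step:
major 2nd: 2 letter names, 2 semitones
Letter: F + 1 → G
Pitch: F# + 2 semitones, spelled as a G → G#
= G#


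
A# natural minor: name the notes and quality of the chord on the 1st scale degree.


A# natural minor scale: A# B# C# D# E# F# G#
Diatonic triad on degree 1 stacks scale notes 1, 3, 5: A# C# E#
A#→C# = 3 semitones; A#→E# = 7 semitones → minor triad
= A# C# E# (minor)


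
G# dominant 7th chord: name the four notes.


Working:
Dominant 7th chord = root + major 3rd + perfect 5th + minor 7th
Seventh chords stack in thirds, so the letter names are G-B-D-F
Root: G#
Major 3rd above G#: B#
Perfect 5th above G#: D#
Minor 7th above G#: F#
Chord = G# B# D# F#


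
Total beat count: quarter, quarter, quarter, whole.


Solution.
Beat values:
  quarter = 1 beat
  quarter = 1 beat
  quarter = 1 beat
  whole = 4 beats
Sum = 1 + 1 + 1 + 4
= 7 beats


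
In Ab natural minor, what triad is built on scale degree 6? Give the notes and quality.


Step by step:
Ab natural minor scale: Ab Bb Cb Db Eb Fb Gb
Diatonic triad on degree 6 stacks scale notes 6, 1, 3: Fb Ab Cb
Fb→Ab = 4 semitones; Fb→Cb = 7 semitones → major triad
= Fb Ab Cb (major)


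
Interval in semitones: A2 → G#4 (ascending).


Absolute semitone position = octave×12 + chromatic position
A2: 2×12 + 9 = 33
G#4: 4×12 + 8 = 56
Difference = 56 - 33 = 23
= 23 semitones


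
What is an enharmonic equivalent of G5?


Solution.
Enharmonic notes sound the same pitch but are spelled with different letter names
G and F## name the same pitch class
= F##5


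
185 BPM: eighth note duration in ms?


One quarter-note beat = 60000 / BPM = 60000 / 185 ms
Eighth note = 1/2 × quarter note
Duration = 1/2 × 60000 / 185 = 30000 / 185
= 162.2 ms


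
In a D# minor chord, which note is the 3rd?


Minor triad = root + minor 3rd (3 semitones) + perfect 5th (7 semitones)
A triad on D# stacks thirds, so the chord tones use letter names D-F-A
Root: D#
Minor 3rd above D#: F#
Perfect 5th above D#: A#
The 3rd = F#


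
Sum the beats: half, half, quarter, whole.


Solution.
Beat values:
  half = 2 beats
  half = 2 beats
  quarter = 1 beat
  whole = 4 beats
Sum = 2 + 2 + 1 + 4
= 9 beats


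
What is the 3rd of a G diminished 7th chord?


Solution.
Diminished 7th chord = root + minor 3rd + diminished 5th + diminished 7th
Seventh chords stack in thirds, so the letter names are G-B-D-F
Root: G
Minor 3rd above G: Bb
Diminished 5th above G: Db
Diminished 7th above G: Fb
The 3rd = Bb


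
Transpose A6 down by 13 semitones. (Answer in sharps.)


Working:
A6: chromatic position 9 in octave 6 → absolute = 6×12 + 9 = 81
Transpose down 13: 81 - 13 = 68
68 = 5×12 + 8 → G# in octave 5
Result = G#5


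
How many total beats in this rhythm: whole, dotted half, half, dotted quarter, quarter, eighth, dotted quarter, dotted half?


Working:
Beat values:
  whole = 4 beats
  dotted half = 3 beats
  half = 2 beats
  dotted quarter = 1.5 beats
  quarter = 1 beat
  eighth = 0.5 beats
  dotted quarter = 1.5 beats
  dotted half = 3 beats
Sum = 4 + 3 + 2 + 1.5 + 1 + 0.5 + 1.5 + 3
= 16.5 beats


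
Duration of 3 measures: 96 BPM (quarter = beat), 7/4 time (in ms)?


Step by step:
Quarter-note beat duration = 60000 / 96 ms
Beats per measure (7/4) = 7
One measure = 7 × 60000 / 96 = 420000 / 96 ms
3 measures = 3 × 420000 / 96 = 1260000 / 96
= 13125.0 ms


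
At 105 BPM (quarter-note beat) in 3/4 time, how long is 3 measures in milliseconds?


Let's work it out.
Quarter-note beat duration = 60000 / 105 ms
Beats per measure (3/4) = 3
One measure = 3 × 60000 / 105 = 180000 / 105 ms
3 measures = 3 × 180000 / 105 = 540000 / 105
= 5142.9 ms


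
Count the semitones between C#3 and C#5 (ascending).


Let's work it out.
Absolute semitone position = octave×12 + chromatic position
C#3: 3×12 + 1 = 37
C#5: 5×12 + 1 = 61
Difference = 61 - 37 = 24
= 24 semitones


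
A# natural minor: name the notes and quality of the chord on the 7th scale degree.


A# natural minor scale: A# B# C# D# E# F# G#
Diatonic triad on degree 7 stacks scale notes 7, 2, 4: G# B# D#
G#→B# = 4 semitones; G#→D# = 7 semitones → major triad
= G# B# D# (major)


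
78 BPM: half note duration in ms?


Solution.
One quarter-note beat = 60000 / BPM = 60000 / 78 ms
Half note = 2 × quarter note
Duration = 2 × 60000 / 78 = 120000 / 78
= 1538.5 ms


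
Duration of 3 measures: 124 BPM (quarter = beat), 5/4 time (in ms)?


Reasoning:
Quarter-note beat duration = 60000 / 124 ms
Beats per measure (5/4) = 5
One measure = 5 × 60000 / 124 = 300000 / 124 ms
3 measures = 3 × 300000 / 124 = 900000 / 124
= 7258.1 ms


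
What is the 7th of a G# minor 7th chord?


Minor 7th chord = root + minor 3rd + perfect 5th + minor 7th
Seventh chords stack in thirds, so the letter names are G-B-D-F
Root: G#
Minor 3rd above G#: B
Perfect 5th above G#: D#
Minor 7th above G#: F#
The 7th = F#


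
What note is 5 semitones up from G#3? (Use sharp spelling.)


Let's work it out.
G#3: chromatic position 8 in octave 3 → absolute = 3×12 + 8 = 44
Transpose up 5: 44 + 5 = 49
49 = 4×12 + 1 → C# in octave 4
Result = C#4


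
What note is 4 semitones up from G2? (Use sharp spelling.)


Step by step:
G2: chromatic position 7 in octave 2 → absolute = 2×12 + 7 = 31
Transpose up 4: 31 + 4 = 35
35 = 2×12 + 11 → B in octave 2
Result = B2


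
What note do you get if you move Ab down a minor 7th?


Let's work it out.
minor 7th: 7 letter names, 10 semitones
Letter: A - 6 → B
Pitch: Ab - 10 semitones, spelled as a B → Bb
= Bb


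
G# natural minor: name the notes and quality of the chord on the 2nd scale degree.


Working:
G# natural minor scale: G# A# B C# D# E F#
Diatonic triad on degree 2 stacks scale notes 2, 4, 6: A# C# E
A#→C# = 3 semitones; A#→E = 6 semitones → diminished triad
= A# C# E (diminished)


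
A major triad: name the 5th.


Working:
Major triad = root + major 3rd (4 semitones) + perfect 5th (7 semitones)
A triad on A stacks thirds, so the chord tones use letter names A-C-E
Root: A
Major 3rd above A: C#
Perfect 5th above A: E
The 5th = E


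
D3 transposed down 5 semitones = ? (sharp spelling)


Reasoning:
D3: chromatic position 2 in octave 3 → absolute = 3×12 + 2 = 38
Transpose down 5: 38 - 5 = 33
33 = 2×12 + 9 → A in octave 2
Result = A2


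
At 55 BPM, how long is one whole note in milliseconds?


Reasoning:
One quarter-note beat = 60000 / BPM = 60000 / 55 ms
Whole note = 4 × quarter note
Duration = 4 × 60000 / 55 = 240000 / 55
= 4363.6 ms


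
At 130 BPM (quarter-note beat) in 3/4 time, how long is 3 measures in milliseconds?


Quarter-note beat duration = 60000 / 130 ms
Beats per measure (3/4) = 3
One measure = 3 × 60000 / 130 = 180000 / 130 ms
3 measures = 3 × 180000 / 130 = 540000 / 130
= 4153.8 ms


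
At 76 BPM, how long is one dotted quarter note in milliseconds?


Working:
One quarter-note beat = 60000 / BPM = 60000 / 76 ms
Dotted quarter note = 3/2 × quarter note
Duration = 3/2 × 60000 / 76 = 90000 / 76
= 1184.2 ms


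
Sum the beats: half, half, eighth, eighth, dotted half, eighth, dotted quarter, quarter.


Let's work it out.
Beat values:
  half = 2 beats
  half = 2 beats
  eighth = 0.5 beats
  eighth = 0.5 beats
  dotted half = 3 beats
  eighth = 0.5 beats
  dotted quarter = 1.5 beats
  quarter = 1 beat
Sum = 2 + 2 + 0.5 + 0.5 + 3 + 0.5 + 1.5 + 1
= 11 beats


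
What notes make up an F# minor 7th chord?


Working:
Minor 7th chord = root + minor 3rd + perfect 5th + minor 7th
Seventh chords stack in thirds, so the letter names are F-A-C-E
Root: F#
Minor 3rd above F#: A
Perfect 5th above F#: C#
Minor 7th above F#: E
Chord = F# A C# E


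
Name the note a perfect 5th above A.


A 5th spans 5 letter names, so from A we land on E
A perfect 5th = 7 semitones above A
Spell E at that pitch: E
= E


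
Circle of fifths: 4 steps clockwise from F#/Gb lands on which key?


Working:
Each clockwise step on the circle of fifths moves up a perfect 5th
From F#/Gb: F#/Gb → Db → Ab → Eb → Bb
= Bb


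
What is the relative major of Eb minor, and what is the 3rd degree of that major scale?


The relative major shares the key signature and is a minor 3rd above the minor tonic
A minor 3rd above Eb is Gb
→ relative major of Eb minor is Gb major
Gb major scale: Gb Ab Bb Cb Db Eb F
= Gb major; 3rd degree = Bb


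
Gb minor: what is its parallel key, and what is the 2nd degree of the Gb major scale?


Parallel keys share the same tonic but differ in mode
Gb minor → parallel is Gb major
Gb major scale: Gb Ab Bb Cb Db Eb F
= Gb major; 2nd degree = Ab


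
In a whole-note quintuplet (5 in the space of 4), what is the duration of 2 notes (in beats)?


Reasoning:
Quintuplet: 5 notes occupy the space of 4 whole notes
Space = 4 × 4 = 16 beats
Each quintuplet note = 16 / 5 = 16/5 beats
2 notes = 2 × 16/5 = 32/5
= 32/5 beats


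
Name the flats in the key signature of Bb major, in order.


Reasoning:
Flat major keys: C(0), F(1), Bb(2), Eb(3), Ab(4), Db(5), Gb(6), Cb(7)
Bb major has 2 flats
Order of flats: Bb Eb Ab Db Gb Cb Fb → first 2: Bb, Eb
= Bb, Eb


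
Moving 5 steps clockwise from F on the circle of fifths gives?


Step by step:
Each clockwise step on the circle of fifths moves up a perfect 5th
From F: F → C → G → D → A → E
= E


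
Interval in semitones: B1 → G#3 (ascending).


Solution.
Absolute semitone position = octave×12 + chromatic position
B1: 1×12 + 11 = 23
G#3: 3×12 + 8 = 44
Difference = 44 - 23 = 21
= 21 semitones


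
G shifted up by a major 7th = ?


Step by step:
major 7th: 7 letter names, 11 semitones
Letter: G + 6 → F
Pitch: G + 11 semitones, spelled as an F → F#
= F#


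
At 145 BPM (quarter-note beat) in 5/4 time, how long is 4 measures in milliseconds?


Let's work it out.
Quarter-note beat duration = 60000 / 145 ms
Beats per measure (5/4) = 5
One measure = 5 × 60000 / 145 = 300000 / 145 ms
4 measures = 4 × 300000 / 145 = 1200000 / 145
= 8275.9 ms


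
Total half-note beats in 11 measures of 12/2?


Time signature 12/2: the bottom number 2 means the half note gets one count
The top number 12 means 12 half-note beats per measure
Total = 12 × 11 measures
= 132 half-note beats


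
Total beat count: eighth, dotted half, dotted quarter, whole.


Beat values:
  eighth = 0.5 beats
  dotted half = 3 beats
  dotted quarter = 1.5 beats
  whole = 4 beats
Sum = 0.5 + 3 + 1.5 + 4
= 9 beats


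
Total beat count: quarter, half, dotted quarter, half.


Let's work it out.
Beat values:
  quarter = 1 beat
  half = 2 beats
  dotted quarter = 1.5 beats
  half = 2 beats
Sum = 1 + 2 + 1.5 + 2
= 6.5 beats


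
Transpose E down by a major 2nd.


major 2nd: 2 letter names, 2 semitones
Letter: E - 1 → D
Pitch: E - 2 semitones, spelled as a D → D
= D


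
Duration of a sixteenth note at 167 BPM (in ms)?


Let's work it out.
One quarter-note beat = 60000 / BPM = 60000 / 167 ms
Sixteenth note = 1/4 × quarter note
Duration = 1/4 × 60000 / 167 = 15000 / 167
= 89.8 ms


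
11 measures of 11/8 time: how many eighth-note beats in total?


Time signature 11/8: the bottom number 8 means the eighth note gets one count
The top number 11 means 11 eighth-note beats per measure
Total = 11 × 11 measures
= 121 eighth-note beats


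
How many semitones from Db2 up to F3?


Step by step:
Absolute semitone position = octave×12 + chromatic position
Db2: 2×12 + 1 = 25
F3: 3×12 + 5 = 41
Difference = 41 - 25 = 16
= 16 semitones


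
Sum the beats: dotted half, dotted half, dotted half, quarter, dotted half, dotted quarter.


Working:
Beat values:
  dotted half = 3 beats
  dotted half = 3 beats
  dotted half = 3 beats
  quarter = 1 beat
  dotted half = 3 beats
  dotted quarter = 1.5 beats
Sum = 3 + 3 + 3 + 1 + 3 + 1.5
= 14.5 beats


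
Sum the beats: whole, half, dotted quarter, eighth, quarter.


Beat values:
  whole = 4 beats
  half = 2 beats
  dotted quarter = 1.5 beats
  eighth = 0.5 beats
  quarter = 1 beat
Sum = 4 + 2 + 1.5 + 0.5 + 1
= 9 beats


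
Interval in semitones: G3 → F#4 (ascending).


Working:
Absolute semitone position = octave×12 + chromatic position
G3: 3×12 + 7 = 43
F#4: 4×12 + 6 = 54
Difference = 54 - 43 = 11
= 11 semitones


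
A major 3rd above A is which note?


Working:
A 3rd spans 3 letter names, so from A we land on C
A major 3rd = 4 semitones above A
Spell C at that pitch: C#
= C#


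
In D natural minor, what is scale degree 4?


Reasoning:
Natural minor scale pattern: W-H-W-W-H-W-W (2-1-2-2-1-2-2 semitones)
Starting from D:
  D + 2 semitones → E
  E + 1 semitone → F
  F + 2 semitones → G
  G + 2 semitones → A
  A + 1 semitone → Bb
  Bb + 2 semitones → C
  C + 2 semitones → D
Scale: D E F G A Bb C
Degree 4 = G


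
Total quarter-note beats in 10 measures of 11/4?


Solution.
Time signature 11/4: the bottom number 4 means the quarter note gets one count
The top number 11 means 11 quarter-note beats per measure
Total = 11 × 10 measures
= 110 quarter-note beats


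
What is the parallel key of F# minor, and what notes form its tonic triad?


Let's work it out.
Parallel keys share the same tonic but differ in mode
F# minor → parallel is F# major
Tonic triad of F# major = F# A# C#
= F# major; triad = F# A# C#


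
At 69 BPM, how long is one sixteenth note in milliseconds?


Working:
One quarter-note beat = 60000 / BPM = 60000 / 69 ms
Sixteenth note = 1/4 × quarter note
Duration = 1/4 × 60000 / 69 = 15000 / 69
= 217.4 ms


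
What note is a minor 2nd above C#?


Step by step:
A 2nd spans 2 letter names, so from C we land on D
A minor 2nd = 1 semitone above C#
Spell D at that pitch: D
= D


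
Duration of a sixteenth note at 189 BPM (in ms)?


Reasoning:
One quarter-note beat = 60000 / BPM = 60000 / 189 ms
Sixteenth note = 1/4 × quarter note
Duration = 1/4 × 60000 / 189 = 15000 / 189
= 79.4 ms


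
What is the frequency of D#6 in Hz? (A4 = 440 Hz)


Working:
f = 440 × 2^(n/12) where n = semitones from A4
D#6: 18 semitones from A4
f = 440 × 2^(18/12)
f = 1244.51 Hz


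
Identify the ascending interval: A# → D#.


Letter names: A → D spans 4 letter names → a 4th
Semitones: A# → D# = 5 half-steps
A 4th of 5 semitones is a perfect 4th
= perfect 4th


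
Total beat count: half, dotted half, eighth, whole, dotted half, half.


Reasoning:
Beat values:
  half = 2 beats
  dotted half = 3 beats
  eighth = 0.5 beats
  whole = 4 beats
  dotted half = 3 beats
  half = 2 beats
Sum = 2 + 3 + 0.5 + 4 + 3 + 2
= 14.5 beats


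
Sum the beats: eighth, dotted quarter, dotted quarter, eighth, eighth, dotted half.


Solution.
Beat values:
  eighth = 0.5 beats
  dotted quarter = 1.5 beats
  dotted quarter = 1.5 beats
  eighth = 0.5 beats
  eighth = 0.5 beats
  dotted half = 3 beats
Sum = 0.5 + 1.5 + 1.5 + 0.5 + 0.5 + 3
= 7.5 beats


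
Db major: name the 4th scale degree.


Solution.
Major scale pattern: W-W-H-W-W-W-H (2-2-1-2-2-2-1 semitones)
Starting from Db:
  Db + 2 semitones → Eb
  Eb + 2 semitones → F
  F + 1 semitone → Gb
  Gb + 2 semitones → Ab
  Ab + 2 semitones → Bb
  Bb + 2 semitones → C
  C + 1 semitone → Db
Scale: Db Eb F Gb Ab Bb C
Degree 4 = Gb


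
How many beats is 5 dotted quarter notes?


Solution.
Base quarter note = 1 beat
Dot 1 adds half the previous value: +1/2
One dotted quarter = 1 + 1/2 = 3/2
5 of them = 5 × 3/2 = 15/2
= 15/2 beats


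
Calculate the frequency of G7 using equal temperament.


f = 440 × 2^(n/12) where n = semitones from A4
G7: 34 semitones from A4
f = 440 × 2^(34/12)
f = 3135.96 Hz


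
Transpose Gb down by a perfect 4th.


Step by step:
perfect 4th: 4 letter names, 5 semitones
Letter: G - 3 → D
Pitch: Gb - 5 semitones, spelled as a D → Db
= Db


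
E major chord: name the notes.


Working:
Major triad = root + major 3rd (4 semitones) + perfect 5th (7 semitones)
A triad on E stacks thirds, so the chord tones use letter names E-G-B
Root: E
Major 3rd above E: G#
Perfect 5th above E: B
Chord = E G# B


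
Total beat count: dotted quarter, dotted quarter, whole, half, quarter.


Let's work it out.
Beat values:
  dotted quarter = 1.5 beats
  dotted quarter = 1.5 beats
  whole = 4 beats
  half = 2 beats
  quarter = 1 beat
Sum = 1.5 + 1.5 + 4 + 2 + 1
= 10 beats


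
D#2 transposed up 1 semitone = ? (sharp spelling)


Solution.
D#2: chromatic position 3 in octave 2 → absolute = 2×12 + 3 = 27
Transpose up 1: 27 + 1 = 28
28 = 2×12 + 4 → E in octave 2
Result = E2


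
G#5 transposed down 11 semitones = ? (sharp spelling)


Let's work it out.
G#5: chromatic position 8 in octave 5 → absolute = 5×12 + 8 = 68
Transpose down 11: 68 - 11 = 57
57 = 4×12 + 9 → A in octave 4
Result = A4


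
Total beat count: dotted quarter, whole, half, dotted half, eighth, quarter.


Reasoning:
Beat values:
  dotted quarter = 1.5 beats
  whole = 4 beats
  half = 2 beats
  dotted half = 3 beats
  eighth = 0.5 beats
  quarter = 1 beat
Sum = 1.5 + 4 + 2 + 3 + 0.5 + 1
= 12 beats


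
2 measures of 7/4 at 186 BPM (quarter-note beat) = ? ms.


Working:
Quarter-note beat duration = 60000 / 186 ms
Beats per measure (7/4) = 7
One measure = 7 × 60000 / 186 = 420000 / 186 ms
2 measures = 2 × 420000 / 186 = 840000 / 186
= 4516.1 ms


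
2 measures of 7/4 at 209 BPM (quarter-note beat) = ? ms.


Working:
Quarter-note beat duration = 60000 / 209 ms
Beats per measure (7/4) = 7
One measure = 7 × 60000 / 209 = 420000 / 209 ms
2 measures = 2 × 420000 / 209 = 840000 / 209
= 4019.1 ms


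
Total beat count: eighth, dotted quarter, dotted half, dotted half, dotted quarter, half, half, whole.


Working:
Beat values:
  eighth = 0.5 beats
  dotted quarter = 1.5 beats
  dotted half = 3 beats
  dotted half = 3 beats
  dotted quarter = 1.5 beats
  half = 2 beats
  half = 2 beats
  whole = 4 beats
Sum = 0.5 + 1.5 + 3 + 3 + 1.5 + 2 + 2 + 4
= 17.5 beats


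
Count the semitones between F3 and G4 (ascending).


Absolute semitone position = octave×12 + chromatic position
F3: 3×12 + 5 = 41
G4: 4×12 + 7 = 55
Difference = 55 - 41 = 14
= 14 semitones


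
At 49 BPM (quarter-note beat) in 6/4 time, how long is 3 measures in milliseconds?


Let's work it out.
Quarter-note beat duration = 60000 / 49 ms
Beats per measure (6/4) = 6
One measure = 6 × 60000 / 49 = 360000 / 49 ms
3 measures = 3 × 360000 / 49 = 1080000 / 49
= 22040.8 ms


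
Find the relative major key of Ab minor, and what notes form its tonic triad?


Let's work it out.
The relative major shares the key signature and is a minor 3rd above the minor tonic
A minor 3rd above Ab is Cb
→ relative major of Ab minor is Cb major
Tonic triad of Cb major = root + major 3rd + perfect 5th = Cb Eb Gb
= Cb major; triad = Cb Eb Gb


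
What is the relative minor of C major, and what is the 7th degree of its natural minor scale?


Solution.
The relative minor shares the major's key signature and starts on its 6th degree
6th degree = a major 6th above the tonic; a major 6th above C is A
→ relative minor of C major is A minor
A natural minor scale: A B C D E F G
= A minor; 7th degree = G


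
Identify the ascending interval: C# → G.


Letter names: C → G spans 5 letter names → a 5th
Semitones: C# → G = 6 half-steps
A 5th of 6 semitones is a diminished 5th
= diminished 5th


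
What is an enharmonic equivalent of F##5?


Enharmonic notes sound the same pitch but are spelled with different letter names
F## and G name the same pitch class
= G5


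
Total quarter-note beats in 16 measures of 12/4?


Time signature 12/4: the bottom number 4 means the quarter note gets one count
The top number 12 means 12 quarter-note beats per measure
Total = 12 × 16 measures
= 192 quarter-note beats


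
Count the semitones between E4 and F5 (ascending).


Step by step:
Absolute semitone position = octave×12 + chromatic position
E4: 4×12 + 4 = 52
F5: 5×12 + 5 = 65
Difference = 65 - 52 = 13
= 13 semitones


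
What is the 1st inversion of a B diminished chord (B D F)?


Solution.
Root position: B D F
1st inversion: move root up an octave
Bass note: D
Notes (bottom to top) = D F B


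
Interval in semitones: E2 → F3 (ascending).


Working:
Absolute semitone position = octave×12 + chromatic position
E2: 2×12 + 4 = 28
F3: 3×12 + 5 = 41
Difference = 41 - 28 = 13
= 13 semitones


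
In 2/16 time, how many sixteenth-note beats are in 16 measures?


Let's work it out.
Time signature 2/16: the bottom number 16 means the sixteenth note gets one count
The top number 2 means 2 sixteenth-note beats per measure
Total = 2 × 16 measures
= 32 sixteenth-note beats


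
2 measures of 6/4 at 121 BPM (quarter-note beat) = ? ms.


Quarter-note beat duration = 60000 / 121 ms
Beats per measure (6/4) = 6
One measure = 6 × 60000 / 121 = 360000 / 121 ms
2 measures = 2 × 360000 / 121 = 720000 / 121
= 5950.4 ms


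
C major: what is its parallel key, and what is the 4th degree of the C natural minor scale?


Parallel keys share the same tonic but differ in mode
C major → parallel is C minor
C natural minor scale: C D Eb F G Ab Bb
= C minor; 4th degree = F


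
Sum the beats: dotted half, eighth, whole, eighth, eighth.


Beat values:
  dotted half = 3 beats
  eighth = 0.5 beats
  whole = 4 beats
  eighth = 0.5 beats
  eighth = 0.5 beats
Sum = 3 + 0.5 + 4 + 0.5 + 0.5
= 8.5 beats


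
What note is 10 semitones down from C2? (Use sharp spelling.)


Reasoning:
C2: chromatic position 0 in octave 2 → absolute = 2×12 + 0 = 24
Transpose down 10: 24 - 10 = 14
14 = 1×12 + 2 → D in octave 1
Result = D1


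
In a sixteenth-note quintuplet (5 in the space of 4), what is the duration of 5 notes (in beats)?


Quintuplet: 5 notes occupy the space of 4 sixteenth notes
Space = 4 × 1/4 = 1 beat
Each quintuplet note = 1 / 5 = 1/5 beats
5 notes = 5 × 1/5 = 1
= 1 beat


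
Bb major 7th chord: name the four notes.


Step by step:
Major 7th chord = root + major 3rd + perfect 5th + major 7th
Seventh chords stack in thirds, so the letter names are B-D-F-A
Root: Bb
Major 3rd above Bb: D
Perfect 5th above Bb: F
Major 7th above Bb: A
Chord = Bb D F A


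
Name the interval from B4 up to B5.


Solution.
Letter names: B → B spans 8 letter names → an octave
Semitones: B4 → B5 = 12 half-steps
An octave of 12 semitones is a perfect octave
= perfect octave


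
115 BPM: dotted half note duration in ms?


One quarter-note beat = 60000 / BPM = 60000 / 115 ms
Dotted half note = 3 × quarter note
Duration = 3 × 60000 / 115 = 180000 / 115
= 1565.2 ms


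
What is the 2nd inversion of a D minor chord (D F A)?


Solution.
Root position: D F A
2nd inversion: move root and 3rd up an octave
Bass note: A
Notes (bottom to top) = A D F


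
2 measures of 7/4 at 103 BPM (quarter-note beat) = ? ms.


Quarter-note beat duration = 60000 / 103 ms
Beats per measure (7/4) = 7
One measure = 7 × 60000 / 103 = 420000 / 103 ms
2 measures = 2 × 420000 / 103 = 840000 / 103
= 8155.3 ms


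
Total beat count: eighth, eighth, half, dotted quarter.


Working:
Beat values:
  eighth = 0.5 beats
  eighth = 0.5 beats
  half = 2 beats
  dotted quarter = 1.5 beats
Sum = 0.5 + 0.5 + 2 + 1.5
= 4.5 beats


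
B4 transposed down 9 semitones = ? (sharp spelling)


Let's work it out.
B4: chromatic position 11 in octave 4 → absolute = 4×12 + 11 = 59
Transpose down 9: 59 - 9 = 50
50 = 4×12 + 2 → D in octave 4
Result = D4


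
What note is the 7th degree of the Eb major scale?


Major scale pattern: W-W-H-W-W-W-H (2-2-1-2-2-2-1 semitones)
Starting from Eb:
  Eb + 2 semitones → F
  F + 2 semitones → G
  G + 1 semitone → Ab
  Ab + 2 semitones → Bb
  Bb + 2 semitones → C
  C + 2 semitones → D
  D + 1 semitone → Eb
Scale: Eb F G Ab Bb C D
Degree 7 = D


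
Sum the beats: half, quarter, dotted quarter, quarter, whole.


Beat values:
  half = 2 beats
  quarter = 1 beat
  dotted quarter = 1.5 beats
  quarter = 1 beat
  whole = 4 beats
Sum = 2 + 1 + 1.5 + 1 + 4
= 9.5 beats


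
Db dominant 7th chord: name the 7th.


Reasoning:
Dominant 7th chord = root + major 3rd + perfect 5th + minor 7th
Seventh chords stack in thirds, so the letter names are D-F-A-C
Root: Db
Major 3rd above Db: F
Perfect 5th above Db: Ab
Minor 7th above Db: Cb
The 7th = Cb


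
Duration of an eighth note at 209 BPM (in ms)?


Let's work it out.
One quarter-note beat = 60000 / BPM = 60000 / 209 ms
Eighth note = 1/2 × quarter note
Duration = 1/2 × 60000 / 209 = 30000 / 209
= 143.5 ms


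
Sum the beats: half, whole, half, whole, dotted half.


Working:
Beat values:
  half = 2 beats
  whole = 4 beats
  half = 2 beats
  whole = 4 beats
  dotted half = 3 beats
Sum = 2 + 4 + 2 + 4 + 3
= 15 beats


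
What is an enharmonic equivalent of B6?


Solution.
Enharmonic notes sound the same pitch but are spelled with different letter names
B and A## name the same pitch class
= A##6


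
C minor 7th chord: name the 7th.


Minor 7th chord = root + minor 3rd + perfect 5th + minor 7th
Seventh chords stack in thirds, so the letter names are C-E-G-B
Root: C
Minor 3rd above C: Eb
Perfect 5th above C: G
Minor 7th above C: Bb
The 7th = Bb


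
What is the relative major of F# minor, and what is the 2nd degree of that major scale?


Working:
The relative major shares the key signature and is a minor 3rd above the minor tonic
A minor 3rd above F# is A
→ relative major of F# minor is A major
A major scale: A B C# D E F# G#
= A major; 2nd degree = B


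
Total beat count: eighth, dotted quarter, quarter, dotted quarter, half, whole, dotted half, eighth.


Beat values:
  eighth = 0.5 beats
  dotted quarter = 1.5 beats
  quarter = 1 beat
  dotted quarter = 1.5 beats
  half = 2 beats
  whole = 4 beats
  dotted half = 3 beats
  eighth = 0.5 beats
Sum = 0.5 + 1.5 + 1 + 1.5 + 2 + 4 + 3 + 0.5
= 14 beats


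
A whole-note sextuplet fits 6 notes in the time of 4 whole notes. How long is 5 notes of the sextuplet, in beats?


Let's work it out.
Sextuplet: 6 notes occupy the space of 4 whole notes
Space = 4 × 4 = 16 beats
Each sextuplet note = 16 / 6 = 8/3 beats
5 notes = 5 × 8/3 = 40/3
= 40/3 beats


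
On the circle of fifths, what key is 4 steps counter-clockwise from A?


Let's work it out.
Each counter-clockwise step moves down a perfect 5th (= up a perfect 4th)
From A: A → D → G → C → F
= F


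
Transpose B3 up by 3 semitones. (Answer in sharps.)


Reasoning:
B3: chromatic position 11 in octave 3 → absolute = 3×12 + 11 = 47
Transpose up 3: 47 + 3 = 50
50 = 4×12 + 2 → D in octave 4
Result = D4


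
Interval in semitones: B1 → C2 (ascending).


Absolute semitone position = octave×12 + chromatic position
B1: 1×12 + 11 = 23
C2: 2×12 + 0 = 24
Difference = 24 - 23 = 1
= 1 semitone


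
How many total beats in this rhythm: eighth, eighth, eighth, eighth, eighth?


Let's work it out.
Beat values:
  eighth = 0.5 beats
  eighth = 0.5 beats
  eighth = 0.5 beats
  eighth = 0.5 beats
  eighth = 0.5 beats
Sum = 0.5 + 0.5 + 0.5 + 0.5 + 0.5
= 2.5 beats


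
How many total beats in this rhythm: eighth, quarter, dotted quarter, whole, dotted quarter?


Solution.
Beat values:
  eighth = 0.5 beats
  quarter = 1 beat
  dotted quarter = 1.5 beats
  whole = 4 beats
  dotted quarter = 1.5 beats
Sum = 0.5 + 1 + 1.5 + 4 + 1.5
= 8.5 beats


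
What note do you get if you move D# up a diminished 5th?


Solution.
diminished 5th: 5 letter names, 6 semitones
Letter: D + 4 → A
Pitch: D# + 6 semitones, spelled as an A → A
= A


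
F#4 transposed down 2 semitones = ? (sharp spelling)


Reasoning:
F#4: chromatic position 6 in octave 4 → absolute = 4×12 + 6 = 54
Transpose down 2: 54 - 2 = 52
52 = 4×12 + 4 → E in octave 4
Result = E4


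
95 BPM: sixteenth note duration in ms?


Reasoning:
One quarter-note beat = 60000 / BPM = 60000 / 95 ms
Sixteenth note = 1/4 × quarter note
Duration = 1/4 × 60000 / 95 = 15000 / 95
= 157.9 ms


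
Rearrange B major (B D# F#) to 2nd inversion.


Let's work it out.
Root position: B D# F#
2nd inversion: move root and 3rd up an octave
Bass note: F#
Notes (bottom to top) = F# B D#


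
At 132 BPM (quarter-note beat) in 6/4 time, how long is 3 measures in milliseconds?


Solution.
Quarter-note beat duration = 60000 / 132 ms
Beats per measure (6/4) = 6
One measure = 6 × 60000 / 132 = 360000 / 132 ms
3 measures = 3 × 360000 / 132 = 1080000 / 132
= 8181.8 ms


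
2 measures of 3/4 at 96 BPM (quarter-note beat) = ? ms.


Working:
Quarter-note beat duration = 60000 / 96 ms
Beats per measure (3/4) = 3
One measure = 3 × 60000 / 96 = 180000 / 96 ms
2 measures = 2 × 180000 / 96 = 360000 / 96
= 3750.0 ms


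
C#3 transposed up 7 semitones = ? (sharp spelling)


Solution.
C#3: chromatic position 1 in octave 3 → absolute = 3×12 + 1 = 37
Transpose up 7: 37 + 7 = 44
44 = 3×12 + 8 → G# in octave 3
Result = G#3


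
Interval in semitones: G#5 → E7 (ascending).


Step by step:
Absolute semitone position = octave×12 + chromatic position
G#5: 5×12 + 8 = 68
E7: 7×12 + 4 = 88
Difference = 88 - 68 = 20
= 20 semitones


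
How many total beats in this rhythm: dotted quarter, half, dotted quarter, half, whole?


Step by step:
Beat values:
  dotted quarter = 1.5 beats
  half = 2 beats
  dotted quarter = 1.5 beats
  half = 2 beats
  whole = 4 beats
Sum = 1.5 + 2 + 1.5 + 2 + 4
= 11 beats


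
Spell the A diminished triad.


Working:
Diminished triad = root + minor 3rd (3 semitones) + diminished 5th (6 semitones)
A triad on A stacks thirds, so the chord tones use letter names A-C-E
Root: A
Minor 3rd above A: C
Diminished 5th above A: Eb
Chord = A C Eb


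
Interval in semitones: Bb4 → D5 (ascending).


Step by step:
Absolute semitone position = octave×12 + chromatic position
Bb4: 4×12 + 10 = 58
D5: 5×12 + 2 = 62
Difference = 62 - 58 = 4
= 4 semitones


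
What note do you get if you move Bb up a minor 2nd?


Step by step:
minor 2nd: 2 letter names, 1 semitones
Letter: B + 1 → C
Pitch: Bb + 1 semitones, spelled as a C → Cb
= Cb


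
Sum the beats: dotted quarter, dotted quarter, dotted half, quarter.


Step by step:
Beat values:
  dotted quarter = 1.5 beats
  dotted quarter = 1.5 beats
  dotted half = 3 beats
  quarter = 1 beat
Sum = 1.5 + 1.5 + 3 + 1
= 7 beats


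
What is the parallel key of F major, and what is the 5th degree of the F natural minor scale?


Parallel keys share the same tonic but differ in mode
F major → parallel is F minor
F natural minor scale: F G Ab Bb C Db Eb
= F minor; 5th degree = C


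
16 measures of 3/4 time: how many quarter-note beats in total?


Step by step:
Time signature 3/4: the bottom number 4 means the quarter note gets one count
The top number 3 means 3 quarter-note beats per measure
Total = 3 × 16 measures
= 48 quarter-note beats


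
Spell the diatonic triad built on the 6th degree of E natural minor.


Let's work it out.
E natural minor scale: E F# G A B C D
Diatonic triad on degree 6 stacks scale notes 6, 1, 3: C E G
C→E = 4 semitones; C→G = 7 semitones → major triad
= C E G (major)


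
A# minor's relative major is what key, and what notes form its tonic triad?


The relative major shares the key signature and is a minor 3rd above the minor tonic
A minor 3rd above A# is C#
→ relative major of A# minor is C# major
Tonic triad of C# major = root + major 3rd + perfect 5th = C# E# G#
= C# major; triad = C# E# G#


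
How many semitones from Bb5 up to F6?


Absolute semitone position = octave×12 + chromatic position
Bb5: 5×12 + 10 = 70
F6: 6×12 + 5 = 77
Difference = 77 - 70 = 7
= 7 semitones


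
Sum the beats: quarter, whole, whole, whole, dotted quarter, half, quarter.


Beat values:
  quarter = 1 beat
  whole = 4 beats
  whole = 4 beats
  whole = 4 beats
  dotted quarter = 1.5 beats
  half = 2 beats
  quarter = 1 beat
Sum = 1 + 4 + 4 + 4 + 1.5 + 2 + 1
= 17.5 beats


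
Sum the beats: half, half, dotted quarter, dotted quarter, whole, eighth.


Step by step:
Beat values:
  half = 2 beats
  half = 2 beats
  dotted quarter = 1.5 beats
  dotted quarter = 1.5 beats
  whole = 4 beats
  eighth = 0.5 beats
Sum = 2 + 2 + 1.5 + 1.5 + 4 + 0.5
= 11.5 beats


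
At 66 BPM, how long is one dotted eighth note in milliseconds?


Let's work it out.
One quarter-note beat = 60000 / BPM = 60000 / 66 ms
Dotted eighth note = 3/4 × quarter note
Duration = 3/4 × 60000 / 66 = 45000 / 66
= 681.8 ms


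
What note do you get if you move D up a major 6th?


Working:
major 6th: 6 letter names, 9 semitones
Letter: D + 5 → B
Pitch: D + 9 semitones, spelled as a B → B
= B


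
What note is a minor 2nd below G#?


Working:
A 2nd spans 2 letter names, so from G we land on F
A minor 2nd = 1 semitone below G#
Spell F at that pitch: F##
= F##


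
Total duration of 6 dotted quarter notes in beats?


Reasoning:
Base quarter note = 1 beat
Dot 1 adds half the previous value: +1/2
One dotted quarter = 1 + 1/2 = 3/2
6 of them = 6 × 3/2 = 9
= 9 beats


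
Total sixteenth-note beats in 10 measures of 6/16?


Reasoning:
Time signature 6/16: the bottom number 16 means the sixteenth note gets one count
The top number 6 means 6 sixteenth-note beats per measure
Total = 6 × 10 measures
= 60 sixteenth-note beats


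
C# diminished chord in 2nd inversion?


Let's work it out.
Root position: C# E G
2nd inversion: move root and 3rd up an octave
Bass note: G
Notes (bottom to top) = G C# E


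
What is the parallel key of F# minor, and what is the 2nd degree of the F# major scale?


Parallel keys share the same tonic but differ in mode
F# minor → parallel is F# major
F# major scale: F# G# A# B C# D# E#
= F# major; 2nd degree = G#


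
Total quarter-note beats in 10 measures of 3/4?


Time signature 3/4: the bottom number 4 means the quarter note gets one count
The top number 3 means 3 quarter-note beats per measure
Total = 3 × 10 measures
= 30 quarter-note beats


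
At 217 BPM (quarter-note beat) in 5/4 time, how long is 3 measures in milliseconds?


Solution.
Quarter-note beat duration = 60000 / 217 ms
Beats per measure (5/4) = 5
One measure = 5 × 60000 / 217 = 300000 / 217 ms
3 measures = 3 × 300000 / 217 = 900000 / 217
= 4147.5 ms


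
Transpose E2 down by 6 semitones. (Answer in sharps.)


E2: chromatic position 4 in octave 2 → absolute = 2×12 + 4 = 28
Transpose down 6: 28 - 6 = 22
22 = 1×12 + 10 → A# in octave 1
Result = A#1


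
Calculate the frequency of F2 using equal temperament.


Let's work it out.
f = 440 × 2^(n/12) where n = semitones from A4
F2: -28 semitones from A4
f = 440 × 2^(-28/12)
f = 87.31 Hz


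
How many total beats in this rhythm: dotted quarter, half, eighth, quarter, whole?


Working:
Beat values:
  dotted quarter = 1.5 beats
  half = 2 beats
  eighth = 0.5 beats
  quarter = 1 beat
  whole = 4 beats
Sum = 1.5 + 2 + 0.5 + 1 + 4
= 9 beats
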